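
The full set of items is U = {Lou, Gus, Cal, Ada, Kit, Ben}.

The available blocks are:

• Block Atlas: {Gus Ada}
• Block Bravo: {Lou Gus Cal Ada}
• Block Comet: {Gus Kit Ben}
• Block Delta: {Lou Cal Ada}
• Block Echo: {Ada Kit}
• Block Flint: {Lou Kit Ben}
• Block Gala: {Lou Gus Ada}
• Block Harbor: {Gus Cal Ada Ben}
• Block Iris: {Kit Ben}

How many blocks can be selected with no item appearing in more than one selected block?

Gala, Iris are pairwise disjoint (Gala={Lou,Gus,Ada}; Iris={Kit,Ben}).
Every remaining block overlaps one of these, and no 3 of the listed blocks are pairwise disjoint, so 2 is the maximum.

2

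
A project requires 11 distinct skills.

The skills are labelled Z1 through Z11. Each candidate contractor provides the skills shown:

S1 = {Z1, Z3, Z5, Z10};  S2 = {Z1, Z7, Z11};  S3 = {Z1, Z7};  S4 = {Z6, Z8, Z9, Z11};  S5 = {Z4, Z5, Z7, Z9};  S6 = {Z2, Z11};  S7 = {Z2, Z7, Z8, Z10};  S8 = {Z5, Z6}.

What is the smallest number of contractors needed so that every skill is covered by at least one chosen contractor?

S1 and S4 and S5 and S6 together: S1 ∪ S4 ∪ S5 ∪ S6 = {Z1, Z2, Z3, Z4, Z5, Z6, Z7, Z8, Z9, Z10, Z11} — every skill is covered.
Only S5 contains Z4, so S5 is forced; the remaining 7 skills need at least 3 more contractors (each remaining contractor adds at most 3) — so at least 4 contractors are needed, and 4 is optimal.

4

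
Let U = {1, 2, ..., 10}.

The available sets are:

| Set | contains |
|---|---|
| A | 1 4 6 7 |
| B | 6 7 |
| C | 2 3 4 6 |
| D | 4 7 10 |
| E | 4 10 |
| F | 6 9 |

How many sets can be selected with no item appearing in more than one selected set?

2

B, E are pairwise disjoint (B={6,7}; E={4,10}).
Every remaining set overlaps one of these, and no 3 of the listed sets are pairwise disjoint, so 2 is the maximum.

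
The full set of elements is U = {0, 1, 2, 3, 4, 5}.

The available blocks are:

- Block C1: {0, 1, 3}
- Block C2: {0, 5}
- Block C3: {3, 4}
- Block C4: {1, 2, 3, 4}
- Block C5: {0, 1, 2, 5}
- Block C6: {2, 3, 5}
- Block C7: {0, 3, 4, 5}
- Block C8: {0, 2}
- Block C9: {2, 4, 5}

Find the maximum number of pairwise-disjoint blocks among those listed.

2

C2, C3 are pairwise disjoint (C2={0,5}; C3={3,4}).
Every remaining block overlaps one of these, and no 3 of the listed blocks are pairwise disjoint, so 2 is the maximum.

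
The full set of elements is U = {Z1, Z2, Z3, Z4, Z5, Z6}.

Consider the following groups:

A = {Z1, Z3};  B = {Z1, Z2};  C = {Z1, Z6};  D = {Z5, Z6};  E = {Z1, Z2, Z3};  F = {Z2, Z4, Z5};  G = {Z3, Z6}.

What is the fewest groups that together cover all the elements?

3

Take {A, C, F}. Their union is {Z1, Z2, Z3, Z4, Z5, Z6}, which is all 6 elements.
Only F contains Z4, so F is forced; the remaining 3 elements need at least 2 more groups (each remaining group adds at most 2) — so at least 3 groups are needed, and 3 is optimal.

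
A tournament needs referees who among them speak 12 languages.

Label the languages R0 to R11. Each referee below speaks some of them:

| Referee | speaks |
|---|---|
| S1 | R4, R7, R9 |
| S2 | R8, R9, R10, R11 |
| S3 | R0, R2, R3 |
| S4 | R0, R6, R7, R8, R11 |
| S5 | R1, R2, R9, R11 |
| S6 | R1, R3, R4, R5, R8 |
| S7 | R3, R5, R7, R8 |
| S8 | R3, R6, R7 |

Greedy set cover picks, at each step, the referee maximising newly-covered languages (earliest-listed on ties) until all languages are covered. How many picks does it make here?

Greedy: pick S4 (covers 5 new) → pick S6 (covers 4 new) → pick S2 (covers 2 new) → pick S3 (covers 1 new). Total picks: 4.

4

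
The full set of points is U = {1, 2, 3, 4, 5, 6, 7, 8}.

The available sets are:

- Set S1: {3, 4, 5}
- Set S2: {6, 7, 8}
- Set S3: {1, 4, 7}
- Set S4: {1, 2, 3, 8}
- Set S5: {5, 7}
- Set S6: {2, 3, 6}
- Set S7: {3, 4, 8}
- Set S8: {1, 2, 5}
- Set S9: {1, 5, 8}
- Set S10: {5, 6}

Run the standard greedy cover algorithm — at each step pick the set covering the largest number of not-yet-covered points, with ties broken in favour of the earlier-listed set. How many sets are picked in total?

3

Greedy: pick S4 (covers 4 new) → pick S1 (covers 2 new) → pick S2 (covers 2 new). Total picks: 3.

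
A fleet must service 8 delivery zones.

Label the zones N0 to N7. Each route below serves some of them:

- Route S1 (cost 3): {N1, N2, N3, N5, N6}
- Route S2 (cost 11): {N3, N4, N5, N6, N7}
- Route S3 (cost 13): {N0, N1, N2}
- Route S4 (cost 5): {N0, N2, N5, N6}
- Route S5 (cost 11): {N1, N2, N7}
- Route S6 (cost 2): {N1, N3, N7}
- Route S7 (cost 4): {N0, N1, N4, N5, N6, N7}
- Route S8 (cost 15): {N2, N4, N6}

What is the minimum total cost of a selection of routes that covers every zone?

7

S1, S7 together cover every zone (S1 ∪ S7 = {N0, N1, N2, N3, N4, N5, N6, N7}); total cost 3 + 4 = 7.
No covering selection has total cost below 7.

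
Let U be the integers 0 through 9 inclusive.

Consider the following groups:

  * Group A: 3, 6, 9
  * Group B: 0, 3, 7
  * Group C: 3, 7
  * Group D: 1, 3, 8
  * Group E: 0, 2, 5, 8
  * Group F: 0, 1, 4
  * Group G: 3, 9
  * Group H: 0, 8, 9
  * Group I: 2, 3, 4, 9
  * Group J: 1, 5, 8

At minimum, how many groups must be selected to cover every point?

Take {A, C, E, F}. Their union is {0, 1, 2, 3, 4, 5, 6, 7, 8, 9}, which is all 10 points.
No 3 of the 10 groups cover everything (all 120 combinations miss at least one point), so 4 is optimal.

4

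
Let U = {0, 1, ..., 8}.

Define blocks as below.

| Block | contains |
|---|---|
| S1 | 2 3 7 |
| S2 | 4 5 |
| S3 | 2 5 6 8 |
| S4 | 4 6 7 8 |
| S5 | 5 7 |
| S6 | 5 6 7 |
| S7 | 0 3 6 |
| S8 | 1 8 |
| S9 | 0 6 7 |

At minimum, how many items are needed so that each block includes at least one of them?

Take H = {2, 5, 6, 8}. Each listed block contains at least one of these, so H is a hitting set of size 4.
No choice of 3 items meets every block, so 4 is the minimum.

4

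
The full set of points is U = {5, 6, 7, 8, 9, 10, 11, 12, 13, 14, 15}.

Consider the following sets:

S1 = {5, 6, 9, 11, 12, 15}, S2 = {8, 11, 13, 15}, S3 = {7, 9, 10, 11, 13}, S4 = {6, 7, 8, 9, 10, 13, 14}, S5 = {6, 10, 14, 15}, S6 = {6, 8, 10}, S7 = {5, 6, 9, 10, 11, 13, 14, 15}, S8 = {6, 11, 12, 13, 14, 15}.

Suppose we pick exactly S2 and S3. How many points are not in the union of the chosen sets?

4

Union of S2, S3 = {7, 8, 9, 10, 11, 13, 15}.
Not covered: 5, 6, 12, 14 — 4 points.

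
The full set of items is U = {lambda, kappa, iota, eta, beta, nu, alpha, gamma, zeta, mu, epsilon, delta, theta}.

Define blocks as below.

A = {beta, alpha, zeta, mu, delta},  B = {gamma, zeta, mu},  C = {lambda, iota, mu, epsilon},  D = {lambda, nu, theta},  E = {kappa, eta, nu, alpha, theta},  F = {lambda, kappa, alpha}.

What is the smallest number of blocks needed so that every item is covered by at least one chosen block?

A and B and C and E together: A ∪ B ∪ C ∪ E = {lambda, kappa, iota, eta, beta, nu, alpha, gamma, zeta, mu, epsilon, delta, theta} — every item is covered.
No 3 of the 6 blocks cover everything (all 20 combinations miss at least one item), so 4 is optimal.

4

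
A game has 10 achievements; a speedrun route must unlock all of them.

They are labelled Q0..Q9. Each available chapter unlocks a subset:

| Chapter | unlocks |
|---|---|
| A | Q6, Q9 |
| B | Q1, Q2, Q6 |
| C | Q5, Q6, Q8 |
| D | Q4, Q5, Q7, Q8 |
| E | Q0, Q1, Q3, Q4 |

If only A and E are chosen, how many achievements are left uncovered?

Union of A, E = {Q0, Q1, Q3, Q4, Q6, Q9}.
Not covered: Q2, Q5, Q7, Q8 — 4 achievements.

4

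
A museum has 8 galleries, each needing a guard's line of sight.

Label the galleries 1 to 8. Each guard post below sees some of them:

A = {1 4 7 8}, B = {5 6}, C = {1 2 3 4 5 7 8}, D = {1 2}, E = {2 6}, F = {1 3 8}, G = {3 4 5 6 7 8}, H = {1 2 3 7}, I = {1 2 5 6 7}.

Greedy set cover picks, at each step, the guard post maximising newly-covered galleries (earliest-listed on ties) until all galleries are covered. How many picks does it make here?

Greedy: pick C (covers 7 new) → pick B (covers 1 new). Total picks: 2.

2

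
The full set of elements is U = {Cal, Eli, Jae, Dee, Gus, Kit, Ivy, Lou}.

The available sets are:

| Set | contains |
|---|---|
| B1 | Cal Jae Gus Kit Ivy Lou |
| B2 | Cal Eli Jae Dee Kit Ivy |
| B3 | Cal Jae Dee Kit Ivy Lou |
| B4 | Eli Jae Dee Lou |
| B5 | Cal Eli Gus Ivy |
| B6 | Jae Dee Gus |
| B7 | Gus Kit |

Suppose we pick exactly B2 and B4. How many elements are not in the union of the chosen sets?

1

Union of B2, B4 = {Cal, Eli, Jae, Dee, Kit, Ivy, Lou}.
Not covered: Gus — 1 element.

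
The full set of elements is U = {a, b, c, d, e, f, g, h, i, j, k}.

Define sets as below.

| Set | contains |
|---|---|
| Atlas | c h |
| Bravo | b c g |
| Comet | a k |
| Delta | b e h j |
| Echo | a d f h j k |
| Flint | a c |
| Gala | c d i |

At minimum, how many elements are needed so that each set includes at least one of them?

The 3 elements {a, c, j} hit every set.
The sets Comet, Delta, Gala are pairwise disjoint, so any hitting set needs a separate element for each — at least 3. Hence 3 is optimal.

3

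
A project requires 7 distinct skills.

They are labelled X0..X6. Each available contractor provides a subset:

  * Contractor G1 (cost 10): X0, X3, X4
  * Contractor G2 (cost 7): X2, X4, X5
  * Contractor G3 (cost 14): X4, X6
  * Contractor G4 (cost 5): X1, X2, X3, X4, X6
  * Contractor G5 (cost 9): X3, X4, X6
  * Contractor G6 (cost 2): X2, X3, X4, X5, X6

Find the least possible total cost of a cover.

G1, G4, G6 together cover every skill (G1 ∪ G4 ∪ G6 = {X0, X1, X2, X3, X4, X5, X6}); total cost 10 + 5 + 2 = 17.
No covering selection has total cost below 17.

17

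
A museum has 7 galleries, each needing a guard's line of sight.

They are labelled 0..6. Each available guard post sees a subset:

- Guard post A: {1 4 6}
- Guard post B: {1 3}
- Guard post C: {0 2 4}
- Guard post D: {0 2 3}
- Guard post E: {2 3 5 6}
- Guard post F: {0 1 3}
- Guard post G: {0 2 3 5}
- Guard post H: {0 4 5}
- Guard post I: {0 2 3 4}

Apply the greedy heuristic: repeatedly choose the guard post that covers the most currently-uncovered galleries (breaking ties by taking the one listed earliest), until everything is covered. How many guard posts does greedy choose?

Greedy: pick E (covers 4 new) → pick A (covers 2 new) → pick C (covers 1 new). Total picks: 3.
(The true minimum cover uses only 2 guard posts, so greedy is not optimal here.)

3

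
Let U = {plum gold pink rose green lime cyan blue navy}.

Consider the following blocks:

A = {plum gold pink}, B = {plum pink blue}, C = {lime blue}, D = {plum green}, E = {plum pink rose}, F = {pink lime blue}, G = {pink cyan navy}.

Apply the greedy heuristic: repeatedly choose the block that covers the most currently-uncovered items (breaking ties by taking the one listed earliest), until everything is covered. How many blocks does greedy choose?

5

Greedy: pick A (covers 3 new) → pick C (covers 2 new) → pick G (covers 2 new) → pick D (covers 1 new) → pick E (covers 1 new). Total picks: 5.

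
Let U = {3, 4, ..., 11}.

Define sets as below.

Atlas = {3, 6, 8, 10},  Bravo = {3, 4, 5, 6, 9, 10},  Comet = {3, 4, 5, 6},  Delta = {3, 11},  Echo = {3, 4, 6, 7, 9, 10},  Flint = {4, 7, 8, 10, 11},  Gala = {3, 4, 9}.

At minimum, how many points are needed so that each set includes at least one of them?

Take H = {3, 8}. Each listed set contains at least one of these, so H is a hitting set of size 2.
No single point lies in every set, so at least 2 are needed and 2 is optimal.

2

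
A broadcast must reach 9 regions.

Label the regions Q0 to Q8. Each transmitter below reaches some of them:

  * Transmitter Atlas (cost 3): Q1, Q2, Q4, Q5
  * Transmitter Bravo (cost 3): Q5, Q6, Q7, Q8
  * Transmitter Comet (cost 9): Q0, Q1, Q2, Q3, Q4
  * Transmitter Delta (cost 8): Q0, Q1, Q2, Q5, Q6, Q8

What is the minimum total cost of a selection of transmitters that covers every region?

12

Bravo, Comet together cover every region (Bravo ∪ Comet = {Q0, Q1, Q2, Q3, Q4, Q5, Q6, Q7, Q8}); total cost 3 + 9 = 12.
The greedy pick Atlas, Bravo, Comet costs 15; no covering selection beats 12.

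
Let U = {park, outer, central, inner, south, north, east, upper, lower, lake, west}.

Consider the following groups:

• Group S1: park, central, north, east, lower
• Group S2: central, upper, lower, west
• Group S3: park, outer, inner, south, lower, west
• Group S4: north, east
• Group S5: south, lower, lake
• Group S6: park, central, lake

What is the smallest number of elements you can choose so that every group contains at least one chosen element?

Take H = {north, lower, lake}. Each listed group contains at least one of these, so H is a hitting set of size 3.
No choice of 2 elements meets every group, so 3 is the minimum.

3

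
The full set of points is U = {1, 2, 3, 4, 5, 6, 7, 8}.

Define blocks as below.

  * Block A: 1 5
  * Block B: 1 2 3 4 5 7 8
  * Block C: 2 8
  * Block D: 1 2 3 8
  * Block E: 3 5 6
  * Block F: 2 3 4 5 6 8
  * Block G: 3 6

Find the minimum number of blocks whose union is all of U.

B and G together: B ∪ G = {1, 2, 3, 4, 5, 6, 7, 8} — every point is covered.
No single block has all 8 points (the largest, B, has 7), so 2 is optimal.

2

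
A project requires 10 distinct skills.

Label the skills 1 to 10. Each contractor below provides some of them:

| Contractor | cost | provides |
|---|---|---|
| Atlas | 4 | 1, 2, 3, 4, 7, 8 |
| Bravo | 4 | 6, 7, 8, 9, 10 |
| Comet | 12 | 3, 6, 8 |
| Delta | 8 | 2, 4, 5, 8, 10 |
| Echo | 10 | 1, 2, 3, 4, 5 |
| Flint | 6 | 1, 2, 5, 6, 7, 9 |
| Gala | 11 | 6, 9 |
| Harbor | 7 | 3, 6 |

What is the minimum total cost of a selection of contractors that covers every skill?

Atlas, Bravo, Flint together cover every skill (Atlas ∪ Bravo ∪ Flint = {1, 2, 3, 4, 5, 6, 7, 8, 9, 10}); total cost 4 + 4 + 6 = 14.
No covering selection has total cost below 14.

14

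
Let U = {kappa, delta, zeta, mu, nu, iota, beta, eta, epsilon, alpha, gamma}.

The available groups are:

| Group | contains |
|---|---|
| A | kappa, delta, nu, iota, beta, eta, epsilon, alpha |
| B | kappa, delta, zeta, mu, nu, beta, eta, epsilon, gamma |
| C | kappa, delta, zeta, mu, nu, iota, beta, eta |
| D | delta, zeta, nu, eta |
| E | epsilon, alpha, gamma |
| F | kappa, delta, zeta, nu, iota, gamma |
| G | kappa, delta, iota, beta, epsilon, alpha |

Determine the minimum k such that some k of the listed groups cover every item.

2

A and B together: A ∪ B = {kappa, delta, zeta, mu, nu, iota, beta, eta, epsilon, alpha, gamma} — every item is covered.
No single group has all 11 items (the largest, B, has 9), so 2 is optimal.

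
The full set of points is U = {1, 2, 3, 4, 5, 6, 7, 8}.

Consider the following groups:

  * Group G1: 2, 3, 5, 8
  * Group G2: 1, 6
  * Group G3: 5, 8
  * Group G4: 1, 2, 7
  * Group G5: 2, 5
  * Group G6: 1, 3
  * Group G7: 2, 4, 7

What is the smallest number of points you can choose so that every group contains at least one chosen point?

3

Take H = {1, 4, 5}. Each listed group contains at least one of these, so H is a hitting set of size 3.
The groups G3, G6, G7 are pairwise disjoint, so any hitting set needs a separate point for each — at least 3. Hence 3 is optimal.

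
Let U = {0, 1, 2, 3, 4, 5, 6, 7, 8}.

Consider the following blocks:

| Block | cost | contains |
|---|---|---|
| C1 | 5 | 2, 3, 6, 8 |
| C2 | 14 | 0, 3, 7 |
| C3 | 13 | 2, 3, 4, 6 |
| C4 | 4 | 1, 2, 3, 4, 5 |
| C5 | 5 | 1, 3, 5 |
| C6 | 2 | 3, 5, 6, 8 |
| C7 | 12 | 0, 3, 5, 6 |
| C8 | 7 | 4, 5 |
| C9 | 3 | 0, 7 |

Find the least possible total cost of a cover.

9

C4, C6, C9 together cover every point (C4 ∪ C6 ∪ C9 = {0, 1, 2, 3, 4, 5, 6, 7, 8}); total cost 4 + 2 + 3 = 9.
No covering selection has total cost below 9.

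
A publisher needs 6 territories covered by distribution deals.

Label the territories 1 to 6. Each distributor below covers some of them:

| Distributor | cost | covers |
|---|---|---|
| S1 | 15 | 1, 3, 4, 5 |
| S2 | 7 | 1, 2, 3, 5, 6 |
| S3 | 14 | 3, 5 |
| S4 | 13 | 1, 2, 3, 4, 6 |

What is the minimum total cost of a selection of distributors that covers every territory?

20

S2, S4 together cover every territory (S2 ∪ S4 = {1, 2, 3, 4, 5, 6}); total cost 7 + 13 = 20.
No covering selection has total cost below 20.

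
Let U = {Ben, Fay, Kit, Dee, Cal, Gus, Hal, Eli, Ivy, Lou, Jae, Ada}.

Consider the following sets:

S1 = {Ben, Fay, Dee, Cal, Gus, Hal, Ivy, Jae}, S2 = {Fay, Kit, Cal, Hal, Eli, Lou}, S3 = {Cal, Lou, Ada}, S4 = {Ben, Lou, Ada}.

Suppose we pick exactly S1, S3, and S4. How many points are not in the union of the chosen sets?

2

Union of S1, S3, S4 = {Ben, Fay, Dee, Cal, Gus, Hal, Ivy, Lou, Jae, Ada}.
Not covered: Kit, Eli — 2 points.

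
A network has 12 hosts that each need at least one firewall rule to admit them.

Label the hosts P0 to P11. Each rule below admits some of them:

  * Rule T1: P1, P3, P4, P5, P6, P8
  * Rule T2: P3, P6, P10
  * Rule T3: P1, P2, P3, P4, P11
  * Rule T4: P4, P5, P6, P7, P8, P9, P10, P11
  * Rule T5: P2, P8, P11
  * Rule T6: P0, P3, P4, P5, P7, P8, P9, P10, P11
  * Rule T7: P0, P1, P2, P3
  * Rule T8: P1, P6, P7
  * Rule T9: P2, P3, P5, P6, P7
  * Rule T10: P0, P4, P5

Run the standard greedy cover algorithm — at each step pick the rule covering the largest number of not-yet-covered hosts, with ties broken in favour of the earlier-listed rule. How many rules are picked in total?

3

Greedy: pick T6 (covers 9 new) → pick T1 (covers 2 new) → pick T3 (covers 1 new). Total picks: 3.
(The true minimum cover uses only 2 rules, so greedy is not optimal here.)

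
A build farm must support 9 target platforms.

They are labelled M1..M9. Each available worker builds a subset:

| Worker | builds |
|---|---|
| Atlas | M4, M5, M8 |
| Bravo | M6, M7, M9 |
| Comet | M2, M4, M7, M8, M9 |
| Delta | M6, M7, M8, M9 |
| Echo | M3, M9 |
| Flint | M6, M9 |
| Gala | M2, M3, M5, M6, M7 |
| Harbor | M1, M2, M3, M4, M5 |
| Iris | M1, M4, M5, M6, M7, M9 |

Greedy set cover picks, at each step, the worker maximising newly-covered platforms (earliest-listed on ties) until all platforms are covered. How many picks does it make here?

3

Greedy: pick Iris (covers 6 new) → pick Comet (covers 2 new) → pick Echo (covers 1 new). Total picks: 3.
(The true minimum cover uses only 2 workers, so greedy is not optimal here.)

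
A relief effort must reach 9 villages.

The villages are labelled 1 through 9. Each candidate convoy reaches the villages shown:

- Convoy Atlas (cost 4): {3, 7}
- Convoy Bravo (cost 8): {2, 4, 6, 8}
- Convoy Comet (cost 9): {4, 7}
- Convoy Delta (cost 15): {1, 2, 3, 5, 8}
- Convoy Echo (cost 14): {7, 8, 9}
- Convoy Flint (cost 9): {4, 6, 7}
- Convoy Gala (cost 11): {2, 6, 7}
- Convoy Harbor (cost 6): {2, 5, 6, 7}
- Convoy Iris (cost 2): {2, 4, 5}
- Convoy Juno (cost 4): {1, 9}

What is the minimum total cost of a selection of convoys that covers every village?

18

Atlas, Bravo, Iris, Juno together cover every village (Atlas ∪ Bravo ∪ Iris ∪ Juno = {1, 2, 3, 4, 5, 6, 7, 8, 9}); total cost 4 + 8 + 2 + 4 = 18.
No covering selection has total cost below 18.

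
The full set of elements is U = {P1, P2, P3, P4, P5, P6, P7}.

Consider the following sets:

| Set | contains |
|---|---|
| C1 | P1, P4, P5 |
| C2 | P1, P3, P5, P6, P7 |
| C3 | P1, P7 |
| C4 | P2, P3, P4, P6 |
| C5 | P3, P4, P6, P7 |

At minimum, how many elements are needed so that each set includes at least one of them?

The 2 elements {P1, P6} hit every set.
The sets C3, C4 are pairwise disjoint, so any hitting set needs a separate element for each — at least 2. Hence 2 is optimal.

2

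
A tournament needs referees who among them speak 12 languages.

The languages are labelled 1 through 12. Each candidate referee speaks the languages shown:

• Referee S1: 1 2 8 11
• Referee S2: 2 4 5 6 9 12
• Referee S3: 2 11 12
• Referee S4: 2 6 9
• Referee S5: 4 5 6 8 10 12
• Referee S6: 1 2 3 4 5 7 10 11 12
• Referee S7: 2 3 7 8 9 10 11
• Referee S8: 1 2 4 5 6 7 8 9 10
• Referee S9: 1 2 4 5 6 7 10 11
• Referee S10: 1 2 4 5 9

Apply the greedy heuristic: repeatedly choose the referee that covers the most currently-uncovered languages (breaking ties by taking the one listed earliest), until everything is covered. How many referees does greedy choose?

2

Greedy: pick S6 (covers 9 new) → pick S8 (covers 3 new). Total picks: 2.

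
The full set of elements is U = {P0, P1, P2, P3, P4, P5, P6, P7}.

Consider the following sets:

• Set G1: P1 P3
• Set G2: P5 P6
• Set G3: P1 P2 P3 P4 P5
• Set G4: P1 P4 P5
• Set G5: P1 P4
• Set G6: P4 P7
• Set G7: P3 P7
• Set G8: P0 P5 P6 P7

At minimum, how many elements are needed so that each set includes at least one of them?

Take H = {P1, P6, P7}. Each listed set contains at least one of these, so H is a hitting set of size 3.
The sets G1, G2, G6 are pairwise disjoint, so any hitting set needs a separate element for each — at least 3. Hence 3 is optimal.

3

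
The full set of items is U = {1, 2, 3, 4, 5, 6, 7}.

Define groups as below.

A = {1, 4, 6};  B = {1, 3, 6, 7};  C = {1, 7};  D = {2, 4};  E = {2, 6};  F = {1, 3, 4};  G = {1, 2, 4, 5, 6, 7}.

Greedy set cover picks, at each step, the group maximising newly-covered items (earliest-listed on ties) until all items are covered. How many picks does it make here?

Greedy: pick G (covers 6 new) → pick B (covers 1 new). Total picks: 2.

2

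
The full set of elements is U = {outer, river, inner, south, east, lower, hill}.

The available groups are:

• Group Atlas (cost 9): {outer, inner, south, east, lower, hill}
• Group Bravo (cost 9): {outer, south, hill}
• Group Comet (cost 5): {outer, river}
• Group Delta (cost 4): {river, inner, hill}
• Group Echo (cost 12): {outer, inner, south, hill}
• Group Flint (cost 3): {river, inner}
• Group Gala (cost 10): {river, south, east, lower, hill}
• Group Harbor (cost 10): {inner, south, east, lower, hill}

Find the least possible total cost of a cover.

Atlas, Flint together cover every element (Atlas ∪ Flint = {outer, river, inner, south, east, lower, hill}); total cost 9 + 3 = 12.
The greedy pick Delta, Atlas costs 13; no covering selection beats 12.

12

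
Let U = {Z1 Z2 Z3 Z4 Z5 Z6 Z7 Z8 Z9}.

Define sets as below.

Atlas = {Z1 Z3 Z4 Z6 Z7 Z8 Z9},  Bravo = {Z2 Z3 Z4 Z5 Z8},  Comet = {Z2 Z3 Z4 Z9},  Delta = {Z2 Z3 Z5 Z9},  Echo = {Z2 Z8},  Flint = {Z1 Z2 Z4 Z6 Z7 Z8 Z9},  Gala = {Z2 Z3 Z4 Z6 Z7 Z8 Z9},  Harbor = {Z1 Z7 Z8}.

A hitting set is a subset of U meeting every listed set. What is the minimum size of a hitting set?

2

The 2 points {Z8, Z9} hit every set.
The sets Delta, Harbor are pairwise disjoint, so any hitting set needs a separate point for each — at least 2. Hence 2 is optimal.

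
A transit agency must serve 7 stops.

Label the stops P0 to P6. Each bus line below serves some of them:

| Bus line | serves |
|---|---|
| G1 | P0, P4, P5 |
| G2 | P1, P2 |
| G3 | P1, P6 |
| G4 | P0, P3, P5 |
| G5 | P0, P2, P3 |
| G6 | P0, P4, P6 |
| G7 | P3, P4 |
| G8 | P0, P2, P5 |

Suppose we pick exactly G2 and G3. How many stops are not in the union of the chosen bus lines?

Union of G2, G3 = {P1, P2, P6}.
Not covered: P0, P3, P4, P5 — 4 stops.

4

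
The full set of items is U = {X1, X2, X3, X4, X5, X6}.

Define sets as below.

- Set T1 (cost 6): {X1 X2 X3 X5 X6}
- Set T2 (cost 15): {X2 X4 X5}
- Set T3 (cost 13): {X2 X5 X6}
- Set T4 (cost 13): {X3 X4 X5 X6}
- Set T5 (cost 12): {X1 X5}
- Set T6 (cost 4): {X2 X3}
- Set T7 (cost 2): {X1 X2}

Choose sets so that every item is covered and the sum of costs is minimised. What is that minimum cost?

15

T4, T7 together cover every item (T4 ∪ T7 = {X1, X2, X3, X4, X5, X6}); total cost 13 + 2 = 15.
The greedy pick T7, T1, T4 costs 21; no covering selection beats 15.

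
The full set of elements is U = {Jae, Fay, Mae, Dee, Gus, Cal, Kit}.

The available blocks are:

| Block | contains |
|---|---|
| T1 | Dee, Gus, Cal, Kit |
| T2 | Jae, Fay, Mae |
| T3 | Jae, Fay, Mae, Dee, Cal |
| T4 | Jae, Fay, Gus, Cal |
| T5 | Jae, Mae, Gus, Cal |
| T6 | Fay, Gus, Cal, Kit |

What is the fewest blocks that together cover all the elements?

Take {T1, T2}. Their union is {Jae, Fay, Mae, Dee, Gus, Cal, Kit}, which is all 7 elements.
No single block has all 7 elements (the largest, T3, has 5), so 2 is optimal.

2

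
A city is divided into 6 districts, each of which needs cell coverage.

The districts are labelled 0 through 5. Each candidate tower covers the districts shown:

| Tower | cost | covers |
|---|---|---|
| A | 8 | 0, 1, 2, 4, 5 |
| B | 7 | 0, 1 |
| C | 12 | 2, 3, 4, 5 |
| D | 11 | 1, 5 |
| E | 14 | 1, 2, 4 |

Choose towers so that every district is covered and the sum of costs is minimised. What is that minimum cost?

B, C together cover every district (B ∪ C = {0, 1, 2, 3, 4, 5}); total cost 7 + 12 = 19.
The greedy pick A, C costs 20; no covering selection beats 19.

19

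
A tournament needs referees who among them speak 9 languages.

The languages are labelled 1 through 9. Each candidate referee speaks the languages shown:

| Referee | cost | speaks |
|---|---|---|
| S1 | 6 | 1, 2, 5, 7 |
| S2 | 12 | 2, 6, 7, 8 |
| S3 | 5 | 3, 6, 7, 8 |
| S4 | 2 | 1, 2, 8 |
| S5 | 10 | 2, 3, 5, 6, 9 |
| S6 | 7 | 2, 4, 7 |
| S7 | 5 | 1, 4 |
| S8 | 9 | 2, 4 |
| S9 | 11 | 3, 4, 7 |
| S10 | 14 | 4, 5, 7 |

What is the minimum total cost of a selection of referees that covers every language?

S4, S5, S6 together cover every language (S4 ∪ S5 ∪ S6 = {1, 2, 3, 4, 5, 6, 7, 8, 9}); total cost 2 + 10 + 7 = 19.
The greedy pick S4, S3, S5, S7 costs 22; no covering selection beats 19.

19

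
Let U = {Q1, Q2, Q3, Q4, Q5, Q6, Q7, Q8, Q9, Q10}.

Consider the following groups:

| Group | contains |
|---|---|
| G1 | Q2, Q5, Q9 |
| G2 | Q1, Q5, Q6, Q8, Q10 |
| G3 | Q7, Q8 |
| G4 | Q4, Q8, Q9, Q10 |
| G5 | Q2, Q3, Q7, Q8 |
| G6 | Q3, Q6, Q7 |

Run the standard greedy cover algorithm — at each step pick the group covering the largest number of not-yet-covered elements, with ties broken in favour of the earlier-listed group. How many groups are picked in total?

3

Greedy: pick G2 (covers 5 new) → pick G5 (covers 3 new) → pick G4 (covers 2 new). Total picks: 3.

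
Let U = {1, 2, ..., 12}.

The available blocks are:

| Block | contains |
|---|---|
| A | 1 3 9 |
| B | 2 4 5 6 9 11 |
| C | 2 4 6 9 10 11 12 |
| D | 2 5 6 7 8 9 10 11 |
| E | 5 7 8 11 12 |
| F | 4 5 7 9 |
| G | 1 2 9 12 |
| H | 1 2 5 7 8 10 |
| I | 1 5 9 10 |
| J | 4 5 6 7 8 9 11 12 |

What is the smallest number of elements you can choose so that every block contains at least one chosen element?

2

The 2 elements {7, 9} hit every block.
The blocks A, E are pairwise disjoint, so any hitting set needs a separate element for each — at least 2. Hence 2 is optimal.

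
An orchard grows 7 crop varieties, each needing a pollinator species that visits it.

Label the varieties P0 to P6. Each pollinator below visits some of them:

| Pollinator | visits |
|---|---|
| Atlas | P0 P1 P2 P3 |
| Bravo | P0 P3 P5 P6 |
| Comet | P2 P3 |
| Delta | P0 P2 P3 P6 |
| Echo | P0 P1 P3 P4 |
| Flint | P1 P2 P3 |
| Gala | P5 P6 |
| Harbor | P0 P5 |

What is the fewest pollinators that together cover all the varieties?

3

Bravo and Echo and Flint together: Bravo ∪ Echo ∪ Flint = {P0, P1, P2, P3, P4, P5, P6} — every variety is covered.
Only Echo contains P4, so Echo is forced; the remaining 3 varieties need at least 2 more pollinators (each remaining pollinator adds at most 2) — so at least 3 pollinators are needed, and 3 is optimal.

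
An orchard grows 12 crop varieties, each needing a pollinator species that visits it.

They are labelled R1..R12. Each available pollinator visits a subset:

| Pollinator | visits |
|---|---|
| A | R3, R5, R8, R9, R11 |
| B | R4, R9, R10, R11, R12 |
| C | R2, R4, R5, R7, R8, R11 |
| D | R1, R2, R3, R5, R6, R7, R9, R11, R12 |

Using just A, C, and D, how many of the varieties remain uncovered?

Union of A, C, D = {R1, R2, R3, R4, R5, R6, R7, R8, R9, R11, R12}.
Not covered: R10 — 1 variety.

1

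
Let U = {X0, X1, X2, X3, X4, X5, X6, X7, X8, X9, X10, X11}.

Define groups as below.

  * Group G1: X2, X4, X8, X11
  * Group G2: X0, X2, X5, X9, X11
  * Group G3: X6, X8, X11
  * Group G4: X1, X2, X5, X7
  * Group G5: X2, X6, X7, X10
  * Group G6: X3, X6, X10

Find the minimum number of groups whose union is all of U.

G1 and G2 and G4 and G6 together: G1 ∪ G2 ∪ G4 ∪ G6 = {X0, X1, X2, X3, X4, X5, X6, X7, X8, X9, X10, X11} — every item is covered.
Only G2 contains X0, so G2 is forced; the remaining 7 items need at least 3 more groups (each remaining group adds at most 3) — so at least 4 groups are needed, and 4 is optimal.

4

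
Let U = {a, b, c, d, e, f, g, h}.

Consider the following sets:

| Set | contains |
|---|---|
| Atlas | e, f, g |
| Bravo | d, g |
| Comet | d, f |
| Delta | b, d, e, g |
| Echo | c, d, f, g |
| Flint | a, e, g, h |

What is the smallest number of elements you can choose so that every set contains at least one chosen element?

2

Take T = {d, g}. Each listed set contains at least one of these, so T is a hitting set of size 2.
The sets Comet, Flint are pairwise disjoint, so any hitting set needs a separate element for each — at least 2. Hence 2 is optimal.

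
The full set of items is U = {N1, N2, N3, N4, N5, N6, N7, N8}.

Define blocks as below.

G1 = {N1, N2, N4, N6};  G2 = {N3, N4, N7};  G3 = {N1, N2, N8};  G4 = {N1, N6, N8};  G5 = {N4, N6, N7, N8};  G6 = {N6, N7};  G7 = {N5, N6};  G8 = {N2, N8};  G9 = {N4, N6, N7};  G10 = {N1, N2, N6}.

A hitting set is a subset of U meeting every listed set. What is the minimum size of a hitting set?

3

H = {N2, N3, N6} meets every block (each contains at least one member of H), and |H| = 3.
The blocks G2, G3, G7 are pairwise disjoint, so any hitting set needs a separate item for each — at least 3. Hence 3 is optimal.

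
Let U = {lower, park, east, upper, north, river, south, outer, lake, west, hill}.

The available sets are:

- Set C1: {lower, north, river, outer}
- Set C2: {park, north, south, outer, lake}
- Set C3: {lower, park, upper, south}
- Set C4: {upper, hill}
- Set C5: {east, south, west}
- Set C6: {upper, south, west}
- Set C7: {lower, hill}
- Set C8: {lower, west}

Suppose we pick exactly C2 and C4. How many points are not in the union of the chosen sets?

Union of C2, C4 = {park, upper, north, south, outer, lake, hill}.
Not covered: lower, east, river, west — 4 points.

4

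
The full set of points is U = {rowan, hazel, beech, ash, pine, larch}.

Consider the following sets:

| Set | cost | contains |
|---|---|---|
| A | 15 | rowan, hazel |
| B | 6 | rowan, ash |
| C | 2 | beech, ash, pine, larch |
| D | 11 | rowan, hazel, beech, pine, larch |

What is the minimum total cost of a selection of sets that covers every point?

C, D together cover every point (C ∪ D = {rowan, hazel, beech, ash, pine, larch}); total cost 2 + 11 = 13.
No covering selection has total cost below 13.

13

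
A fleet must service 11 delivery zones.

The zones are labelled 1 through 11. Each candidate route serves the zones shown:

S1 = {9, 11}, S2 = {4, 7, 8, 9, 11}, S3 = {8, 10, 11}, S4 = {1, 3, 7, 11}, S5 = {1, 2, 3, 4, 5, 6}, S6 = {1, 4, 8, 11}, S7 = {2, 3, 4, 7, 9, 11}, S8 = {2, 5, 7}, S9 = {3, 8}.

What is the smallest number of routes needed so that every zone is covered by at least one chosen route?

S3 and S5 and S7 together: S3 ∪ S5 ∪ S7 = {1, 2, 3, 4, 5, 6, 7, 8, 9, 10, 11} — every zone is covered.
Only S5 contains 6, so S5 is forced; the remaining 5 zones need at least 2 more routes (each remaining route adds at most 4) — so at least 3 routes are needed, and 3 is optimal.

3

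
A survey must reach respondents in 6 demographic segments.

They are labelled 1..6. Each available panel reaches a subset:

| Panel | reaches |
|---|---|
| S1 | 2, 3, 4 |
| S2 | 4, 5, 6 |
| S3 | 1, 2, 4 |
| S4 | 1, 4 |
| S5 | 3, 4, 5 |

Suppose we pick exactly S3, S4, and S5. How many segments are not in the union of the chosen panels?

Union of S3, S4, S5 = {1, 2, 3, 4, 5}.
Not covered: 6 — 1 segment.

1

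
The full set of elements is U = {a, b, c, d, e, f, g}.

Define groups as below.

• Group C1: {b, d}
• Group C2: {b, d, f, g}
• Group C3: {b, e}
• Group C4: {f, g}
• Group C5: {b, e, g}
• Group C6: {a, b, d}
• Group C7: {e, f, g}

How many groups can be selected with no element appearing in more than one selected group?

C6, C7 are pairwise disjoint (C6={a,b,d}; C7={e,f,g}).
Every remaining group overlaps one of these, and no 3 of the listed groups are pairwise disjoint, so 2 is the maximum.

2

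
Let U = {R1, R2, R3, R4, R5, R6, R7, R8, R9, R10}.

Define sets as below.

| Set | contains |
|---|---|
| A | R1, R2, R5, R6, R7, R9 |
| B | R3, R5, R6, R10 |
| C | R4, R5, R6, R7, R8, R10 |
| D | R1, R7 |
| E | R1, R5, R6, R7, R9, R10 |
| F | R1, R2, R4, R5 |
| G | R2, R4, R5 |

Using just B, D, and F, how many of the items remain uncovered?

Union of B, D, F = {R1, R2, R3, R4, R5, R6, R7, R10}.
Not covered: R8, R9 — 2 items.

2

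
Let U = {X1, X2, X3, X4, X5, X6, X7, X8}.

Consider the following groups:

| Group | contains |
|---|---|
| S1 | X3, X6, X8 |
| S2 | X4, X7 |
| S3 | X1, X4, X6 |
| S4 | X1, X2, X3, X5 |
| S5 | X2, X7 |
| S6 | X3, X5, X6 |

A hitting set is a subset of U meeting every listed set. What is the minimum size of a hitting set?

Take H = {X1, X6, X7}. Each listed group contains at least one of these, so H is a hitting set of size 3.
No choice of 2 items meets every group, so 3 is the minimum.

3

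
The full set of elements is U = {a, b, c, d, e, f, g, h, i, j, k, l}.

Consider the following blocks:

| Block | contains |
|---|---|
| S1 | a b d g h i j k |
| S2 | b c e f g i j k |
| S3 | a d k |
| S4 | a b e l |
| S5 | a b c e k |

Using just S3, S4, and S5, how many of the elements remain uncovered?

5

Union of S3, S4, S5 = {a, b, c, d, e, k, l}.
Not covered: f, g, h, i, j — 5 elements.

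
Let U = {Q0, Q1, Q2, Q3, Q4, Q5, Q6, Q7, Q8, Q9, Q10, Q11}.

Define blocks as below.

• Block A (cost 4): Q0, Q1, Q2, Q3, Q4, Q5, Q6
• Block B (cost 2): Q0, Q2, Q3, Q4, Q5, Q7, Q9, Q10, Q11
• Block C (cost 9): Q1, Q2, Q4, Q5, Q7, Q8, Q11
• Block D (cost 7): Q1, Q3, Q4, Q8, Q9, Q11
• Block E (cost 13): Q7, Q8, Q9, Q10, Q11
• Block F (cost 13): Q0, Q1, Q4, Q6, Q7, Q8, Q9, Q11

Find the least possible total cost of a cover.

A, B, D together cover every element (A ∪ B ∪ D = {Q0, Q1, Q2, Q3, Q4, Q5, Q6, Q7, Q8, Q9, Q10, Q11}); total cost 4 + 2 + 7 = 13.
No covering selection has total cost below 13.

13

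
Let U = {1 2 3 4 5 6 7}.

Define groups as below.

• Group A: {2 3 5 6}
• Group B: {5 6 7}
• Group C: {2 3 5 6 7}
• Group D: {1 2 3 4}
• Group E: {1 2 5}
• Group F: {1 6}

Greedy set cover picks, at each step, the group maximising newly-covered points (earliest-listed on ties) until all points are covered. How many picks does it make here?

Greedy: pick C (covers 5 new) → pick D (covers 2 new). Total picks: 2.

2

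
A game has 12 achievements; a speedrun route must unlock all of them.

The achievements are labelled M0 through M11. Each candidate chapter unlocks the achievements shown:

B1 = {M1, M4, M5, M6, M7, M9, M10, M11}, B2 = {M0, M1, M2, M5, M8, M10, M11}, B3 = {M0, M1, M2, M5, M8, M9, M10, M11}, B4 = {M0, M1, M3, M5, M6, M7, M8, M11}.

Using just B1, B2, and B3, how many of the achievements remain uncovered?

1

Union of B1, B2, B3 = {M0, M1, M2, M4, M5, M6, M7, M8, M9, M10, M11}.
Not covered: M3 — 1 achievement.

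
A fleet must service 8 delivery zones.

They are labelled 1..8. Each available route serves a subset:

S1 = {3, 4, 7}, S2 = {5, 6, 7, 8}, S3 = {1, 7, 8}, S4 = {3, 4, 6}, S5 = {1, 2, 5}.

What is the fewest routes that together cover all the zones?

Take {S1, S2, S5}. Their union is {1, 2, 3, 4, 5, 6, 7, 8}, which is all 8 zones.
Only S5 contains 2, so S5 is forced; the remaining 5 zones need at least 2 more routes (each remaining route adds at most 3) — so at least 3 routes are needed, and 3 is optimal.

3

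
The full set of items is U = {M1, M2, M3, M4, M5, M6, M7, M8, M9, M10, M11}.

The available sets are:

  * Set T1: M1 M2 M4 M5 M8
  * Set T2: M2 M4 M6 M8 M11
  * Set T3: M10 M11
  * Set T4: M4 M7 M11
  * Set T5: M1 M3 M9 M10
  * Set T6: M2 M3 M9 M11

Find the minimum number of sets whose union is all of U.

4

Take {T1, T2, T4, T5}. Their union is {M1, M2, M3, M4, M5, M6, M7, M8, M9, M10, M11}, which is all 11 items.
No 3 of the 6 sets cover everything (all 20 combinations miss at least one item), so 4 is optimal.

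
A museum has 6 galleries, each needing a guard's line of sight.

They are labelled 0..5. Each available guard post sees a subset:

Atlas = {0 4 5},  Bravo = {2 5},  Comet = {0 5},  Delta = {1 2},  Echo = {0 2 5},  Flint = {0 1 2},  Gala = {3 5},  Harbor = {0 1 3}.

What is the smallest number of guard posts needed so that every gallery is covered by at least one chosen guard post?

Take {Atlas, Flint, Harbor}. Their union is {0, 1, 2, 3, 4, 5}, which is all 6 galleries.
Only Atlas contains 4, so Atlas is forced; the remaining 3 galleries need at least 2 more guard posts (each remaining guard post adds at most 2) — so at least 3 guard posts are needed, and 3 is optimal.

3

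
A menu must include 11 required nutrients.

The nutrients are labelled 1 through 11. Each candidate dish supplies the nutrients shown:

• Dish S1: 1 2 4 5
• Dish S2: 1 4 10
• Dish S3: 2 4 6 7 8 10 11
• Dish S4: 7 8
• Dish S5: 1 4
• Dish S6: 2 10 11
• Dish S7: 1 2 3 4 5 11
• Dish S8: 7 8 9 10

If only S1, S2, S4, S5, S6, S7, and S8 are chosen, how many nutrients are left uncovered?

1

Union of S1, S2, S4, S5, S6, S7, S8 = {1, 2, 3, 4, 5, 7, 8, 9, 10, 11}.
Not covered: 6 — 1 nutrient.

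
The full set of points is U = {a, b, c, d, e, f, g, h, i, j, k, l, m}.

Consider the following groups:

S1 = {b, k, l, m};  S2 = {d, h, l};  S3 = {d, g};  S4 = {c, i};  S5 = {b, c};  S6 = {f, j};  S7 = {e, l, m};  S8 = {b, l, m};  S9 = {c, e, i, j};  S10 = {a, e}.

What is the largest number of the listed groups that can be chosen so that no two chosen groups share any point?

S1, S3, S4, S6, S10 are pairwise disjoint (S1={b,k,l,m}; S3={d,g}; S4={c,i}; S6={f,j}; S10={a,e}).
Every remaining group overlaps one of these, and no 6 of the listed groups are pairwise disjoint, so 5 is the maximum.

5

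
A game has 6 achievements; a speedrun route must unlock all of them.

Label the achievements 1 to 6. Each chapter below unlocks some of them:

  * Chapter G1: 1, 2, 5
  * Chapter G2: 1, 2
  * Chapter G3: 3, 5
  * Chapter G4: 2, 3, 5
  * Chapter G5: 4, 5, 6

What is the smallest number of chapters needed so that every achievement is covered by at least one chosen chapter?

3

G1 and G4 and G5 together: G1 ∪ G4 ∪ G5 = {1, 2, 3, 4, 5, 6} — every achievement is covered.
Only G5 contains 4, so G5 is forced; the remaining 3 achievements need at least 2 more chapters (each remaining chapter adds at most 2) — so at least 3 chapters are needed, and 3 is optimal.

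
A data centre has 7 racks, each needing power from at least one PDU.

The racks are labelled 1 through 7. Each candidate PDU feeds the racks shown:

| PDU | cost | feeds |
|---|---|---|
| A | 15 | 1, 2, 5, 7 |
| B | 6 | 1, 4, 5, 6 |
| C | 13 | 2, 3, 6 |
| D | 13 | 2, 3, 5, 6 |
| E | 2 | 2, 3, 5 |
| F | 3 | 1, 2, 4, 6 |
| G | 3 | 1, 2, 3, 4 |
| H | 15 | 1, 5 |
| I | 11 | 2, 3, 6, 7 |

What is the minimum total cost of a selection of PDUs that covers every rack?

16

E, G, I together cover every rack (E ∪ G ∪ I = {1, 2, 3, 4, 5, 6, 7}); total cost 2 + 3 + 11 = 16.
No covering selection has total cost below 16.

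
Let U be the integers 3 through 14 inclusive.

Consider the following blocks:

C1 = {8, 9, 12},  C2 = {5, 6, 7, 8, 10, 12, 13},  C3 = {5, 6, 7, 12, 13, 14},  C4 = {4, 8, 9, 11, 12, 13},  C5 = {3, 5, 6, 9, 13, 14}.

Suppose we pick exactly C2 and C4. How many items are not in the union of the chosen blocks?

2

Union of C2, C4 = {4, 5, 6, 7, 8, 9, 10, 11, 12, 13}.
Not covered: 3, 14 — 2 items.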